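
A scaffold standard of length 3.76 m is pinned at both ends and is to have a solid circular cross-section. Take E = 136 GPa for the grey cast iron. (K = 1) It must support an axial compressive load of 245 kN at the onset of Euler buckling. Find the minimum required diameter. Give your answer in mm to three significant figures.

L_e = K·L = 1 × 3.76 = 3.760 m
Required I = P_cr·L_e²/(π²E) = 2.450×10^5 × 3.760² / (π² × 1.36×10^11) = 2.580×10^-6 m⁴
I_req = 2.580×10^6 mm⁴
Solid circle: I = πd⁴/64  ⇒  d = (64I/π)^(1/4) = (64×2.580×10^6/π)^(1/4) = 85.1 mm

d ≈ 85.1 mm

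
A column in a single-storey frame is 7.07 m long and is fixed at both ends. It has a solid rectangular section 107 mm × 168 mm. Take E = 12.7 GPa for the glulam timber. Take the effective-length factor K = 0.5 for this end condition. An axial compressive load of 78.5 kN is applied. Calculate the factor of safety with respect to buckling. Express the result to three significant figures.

n ≈ 2.19

Buckling occurs about the weak axis: I_min = h·b³/12 with b = 107 mm (the shorter side).
I_min = 168×107³/12 = 1.715×10^7 mm⁴
I = 1.715×10^7 mm⁴ = 1.715×10^-5 m⁴
Effective length L_e = K·L = 0.5 × 7.07 = 3.535 m
P_cr = π²EI / L_e² = π² × 12.7×10⁹ × 1.715×10^-5 / 3.535² = 1.720×10^5 N
Factor of safety n = P_cr / P = 172.03 / 78.5 = 2.19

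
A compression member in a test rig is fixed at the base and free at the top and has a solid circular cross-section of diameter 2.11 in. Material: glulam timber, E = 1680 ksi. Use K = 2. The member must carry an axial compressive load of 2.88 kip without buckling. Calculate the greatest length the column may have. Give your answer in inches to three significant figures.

L_max ≈ 37.4 in

I = πd⁴/64 = π×2.11⁴/64 = 0.9730 in⁴
At the buckling limit P_cr = P = 2.880×10^3 lb
From P_cr = π²EI/(K·L)²:  L = (1/K)·√(π²EI/P_cr) = (1/2)·√(π²×1.68×10^6×0.9730/2.880×10^3)
L = 37.4 in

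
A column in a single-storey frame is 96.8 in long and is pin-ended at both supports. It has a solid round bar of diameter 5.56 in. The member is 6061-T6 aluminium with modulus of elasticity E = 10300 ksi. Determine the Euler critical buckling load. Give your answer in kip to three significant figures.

I = πd⁴/64 = π×5.56⁴/64 = 46.91 in⁴
Effective length L_e = K·L = 1 × 96.8 = 96.80 in
P_cr = π²EI / L_e² = π² × 10300×10³ × 46.91 / 96.80² = 5.089×10^5 lb

P_cr ≈ 509 kip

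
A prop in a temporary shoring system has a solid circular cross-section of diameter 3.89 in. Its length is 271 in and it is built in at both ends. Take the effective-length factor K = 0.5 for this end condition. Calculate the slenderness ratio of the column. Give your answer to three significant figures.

λ ≈ 139

For a solid circle r = d/4 = 3.89/4 = 0.9725 in
L_e = K·L = 0.5 × 271 = 135.5 in
λ = L_e / r_min = 135.50 / 0.9725 = 139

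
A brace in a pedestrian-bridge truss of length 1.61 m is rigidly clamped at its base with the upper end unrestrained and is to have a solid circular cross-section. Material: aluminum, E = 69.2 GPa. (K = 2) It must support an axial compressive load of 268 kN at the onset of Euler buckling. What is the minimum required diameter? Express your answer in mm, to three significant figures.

L_e = K·L = 2 × 1.61 = 3.220 m
Required I = P_cr·L_e²/(π²E) = 2.680×10^5 × 3.220² / (π² × 6.92×10^10) = 4.069×10^-6 m⁴
I_req = 4.069×10^6 mm⁴
Solid circle: I = πd⁴/64  ⇒  d = (64I/π)^(1/4) = (64×4.069×10^6/π)^(1/4) = 95.4 mm

d ≈ 95.4 mm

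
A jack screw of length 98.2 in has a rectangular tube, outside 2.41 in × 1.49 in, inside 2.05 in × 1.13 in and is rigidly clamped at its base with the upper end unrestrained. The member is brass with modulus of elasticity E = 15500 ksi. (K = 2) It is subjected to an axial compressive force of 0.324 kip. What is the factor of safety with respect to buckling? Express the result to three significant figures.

n ≈ 5.11

Weak-axis I_min = (h_o·b_o³ − h_i·b_i³)/12 with b_o = 1.49, b_i = 1.130 in (shorter outer/inner sides).
I_min = (2.41×1.49³ − 2.050×1.130³)/12 = 0.4179 in⁴
Effective length L_e = K·L = 2 × 98.2 = 196.4 in
P_cr = π²EI / L_e² = π² × 15500×10³ × 0.4179 / 196.4² = 1.657×10^3 lb
Factor of safety n = P_cr / P = 1.6572 / 0.324 = 5.11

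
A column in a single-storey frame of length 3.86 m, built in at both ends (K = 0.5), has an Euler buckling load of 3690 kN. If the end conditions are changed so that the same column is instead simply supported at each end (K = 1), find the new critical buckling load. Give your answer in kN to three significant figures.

P_cr ≈ 922 kN

P_cr ∝ 1/K², so P_cr,new = P_cr,old × (K_old/K_new)² = 3690 × (0.5/1)²
= 3690 × 0.2500 = 922 kN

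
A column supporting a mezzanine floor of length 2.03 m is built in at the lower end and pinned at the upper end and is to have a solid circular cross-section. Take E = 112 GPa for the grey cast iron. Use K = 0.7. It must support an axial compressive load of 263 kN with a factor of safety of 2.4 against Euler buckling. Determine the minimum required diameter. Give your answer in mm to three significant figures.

Required P_cr = n·P = 2.4 × 263 = 631.2 kN
L_e = K·L = 0.7 × 2.03 = 1.421 m
Required I = P_cr·L_e²/(π²E) = 6.312×10^5 × 1.421² / (π² × 1.12×10^11) = 1.153×10^-6 m⁴
I_req = 1.153×10^6 mm⁴
Solid circle: I = πd⁴/64  ⇒  d = (64I/π)^(1/4) = (64×1.153×10^6/π)^(1/4) = 69.6 mm

d ≈ 69.6 mm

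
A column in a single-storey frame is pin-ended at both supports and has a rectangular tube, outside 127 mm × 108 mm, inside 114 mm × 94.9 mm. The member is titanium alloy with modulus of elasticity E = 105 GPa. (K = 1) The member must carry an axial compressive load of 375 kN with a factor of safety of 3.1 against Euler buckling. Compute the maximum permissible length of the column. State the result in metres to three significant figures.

L_max ≈ 2.16 m

Weak-axis I_min = (h_o·b_o³ − h_i·b_i³)/12 with b_o = 108, b_i = 94.90 mm (shorter outer/inner sides).
I_min = (127×108³ − 114.0×94.90³)/12 = 5.213×10^6 mm⁴
I = 5.213×10^-6 m⁴
Required critical load P_cr = n·P = 3.1 × 375 = 1162 kN = 1.163×10^6 N
From P_cr = π²EI/(K·L)²:  L = (1/K)·√(π²EI/P_cr) = (1/1)·√(π²×1.05×10^11×5.213×10^-6/1.163×10^6)
L = 2.16 m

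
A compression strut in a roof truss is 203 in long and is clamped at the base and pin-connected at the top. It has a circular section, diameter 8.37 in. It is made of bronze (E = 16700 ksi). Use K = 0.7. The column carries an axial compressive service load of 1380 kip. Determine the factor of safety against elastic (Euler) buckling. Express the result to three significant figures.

I = πd⁴/64 = π×8.37⁴/64 = 240.9 in⁴
Effective length L_e = K·L = 0.7 × 203 = 142.1 in
P_cr = π²EI / L_e² = π² × 16700×10³ × 240.9 / 142.1² = 1.967×10^6 lb
Factor of safety n = P_cr / P = 1966.5 / 1380 = 1.43

n ≈ 1.43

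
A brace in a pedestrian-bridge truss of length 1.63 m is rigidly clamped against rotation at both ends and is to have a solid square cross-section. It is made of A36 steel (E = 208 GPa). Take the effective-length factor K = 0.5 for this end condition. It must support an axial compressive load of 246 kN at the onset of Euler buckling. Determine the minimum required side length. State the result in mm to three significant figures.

L_e = K·L = 0.5 × 1.63 = 0.8150 m
Required I = P_cr·L_e²/(π²E) = 2.460×10^5 × 0.8150² / (π² × 2.08×10^11) = 7.960×10^-8 m⁴
I_req = 7.960×10^4 mm⁴
Solid square: I = a⁴/12  ⇒  a = (12I)^(1/4) = (12×7.960×10^4)^(1/4) = 31.3 mm

a ≈ 31.3 mm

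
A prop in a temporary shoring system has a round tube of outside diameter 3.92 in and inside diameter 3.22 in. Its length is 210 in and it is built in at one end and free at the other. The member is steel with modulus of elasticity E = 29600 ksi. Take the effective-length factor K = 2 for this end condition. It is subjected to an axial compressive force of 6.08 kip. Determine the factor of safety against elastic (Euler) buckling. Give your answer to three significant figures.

d_o = 3.92 in, d_i = 3.22 in
I = π(d_o⁴ − d_i⁴)/64 = π(3.92⁴ − 3.220⁴)/64 = 6.314 in⁴
Effective length L_e = K·L = 2 × 210 = 420.0 in
P_cr = π²EI / L_e² = π² × 29600×10³ × 6.314 / 420.0² = 1.046×10^4 lb
Factor of safety n = P_cr / P = 10.456 / 6.08 = 1.72

n ≈ 1.72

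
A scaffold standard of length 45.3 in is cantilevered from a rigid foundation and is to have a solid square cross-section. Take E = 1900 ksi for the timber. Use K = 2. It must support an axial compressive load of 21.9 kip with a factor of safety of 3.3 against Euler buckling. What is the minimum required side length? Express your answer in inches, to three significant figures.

a ≈ 4.41 in

Required P_cr = n·P = 3.3 × 21.9 = 72.27 kip
L_e = K·L = 2 × 45.3 = 90.60 in
Required I = P_cr·L_e²/(π²E) = 7.227×10^4 × 90.60² / (π² × 1.90×10^6) = 31.63 in⁴
Solid square: I = a⁴/12  ⇒  a = (12I)^(1/4) = (12×31.63)^(1/4) = 4.41 in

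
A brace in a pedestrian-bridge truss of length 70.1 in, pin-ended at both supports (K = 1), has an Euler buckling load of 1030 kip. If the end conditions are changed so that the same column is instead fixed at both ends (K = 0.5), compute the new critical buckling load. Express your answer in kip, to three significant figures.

P_cr ∝ 1/K², so P_cr,new = P_cr,old × (K_old/K_new)² = 1030 × (1/0.5)²
= 1030 × 4.000 = 4120 kip

P_cr ≈ 4120 kip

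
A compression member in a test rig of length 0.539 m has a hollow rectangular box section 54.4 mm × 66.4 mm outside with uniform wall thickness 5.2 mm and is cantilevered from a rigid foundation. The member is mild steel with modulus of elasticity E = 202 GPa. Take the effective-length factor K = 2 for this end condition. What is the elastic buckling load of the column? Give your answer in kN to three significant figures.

P_cr ≈ 846 kN

Inner dimensions: h_i = 66.4 − 2×5.2 = 56.00 mm, b_i = 54.4 − 2×5.2 = 44.00 mm
Weak-axis I_min = (h_o·b_o³ − h_i·b_i³)/12 with b_o = 54.4, b_i = 44.00 mm (shorter outer/inner sides).
I_min = (66.4×54.4³ − 56.00×44.00³)/12 = 4.933×10^5 mm⁴
I = 4.933×10^5 mm⁴ = 4.933×10^-7 m⁴
Effective length L_e = K·L = 2 × 0.539 = 1.078 m
P_cr = π²EI / L_e² = π² × 202×10⁹ × 4.933×10^-7 / 1.078² = 8.463×10^5 N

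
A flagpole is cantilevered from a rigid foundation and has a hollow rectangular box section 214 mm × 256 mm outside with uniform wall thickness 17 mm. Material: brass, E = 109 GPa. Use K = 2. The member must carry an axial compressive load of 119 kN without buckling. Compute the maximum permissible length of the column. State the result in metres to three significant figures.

L_max ≈ 15.1 m

Inner dimensions: h_i = 256 − 2×17 = 222.0 mm, b_i = 214 − 2×17 = 180.0 mm
Weak-axis I_min = (h_o·b_o³ − h_i·b_i³)/12 with b_o = 214, b_i = 180.0 mm (shorter outer/inner sides).
I_min = (256×214³ − 222.0×180.0³)/12 = 1.012×10^8 mm⁴
I = 1.012×10^-4 m⁴
At the buckling limit P_cr = P = 1.190×10^5 N
From P_cr = π²EI/(K·L)²:  L = (1/K)·√(π²EI/P_cr) = (1/2)·√(π²×1.09×10^11×1.012×10^-4/1.190×10^5)
L = 15.1 m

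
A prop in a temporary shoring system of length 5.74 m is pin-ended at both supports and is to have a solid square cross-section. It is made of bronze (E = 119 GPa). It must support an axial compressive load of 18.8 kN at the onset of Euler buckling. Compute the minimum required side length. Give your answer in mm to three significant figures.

L_e = K·L = 1 × 5.74 = 5.740 m
Required I = P_cr·L_e²/(π²E) = 1.880×10^4 × 5.740² / (π² × 1.19×10^11) = 5.274×10^-7 m⁴
I_req = 5.274×10^5 mm⁴
Solid square: I = a⁴/12  ⇒  a = (12I)^(1/4) = (12×5.274×10^5)^(1/4) = 50.2 mm

a ≈ 50.2 mm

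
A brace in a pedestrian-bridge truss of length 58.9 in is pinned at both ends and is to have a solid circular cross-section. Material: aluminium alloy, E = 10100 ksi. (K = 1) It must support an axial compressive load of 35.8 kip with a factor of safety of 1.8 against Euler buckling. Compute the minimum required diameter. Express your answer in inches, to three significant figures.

d ≈ 2.60 in

Required P_cr = n·P = 1.8 × 35.8 = 64.44 kip
L_e = K·L = 1 × 58.9 = 58.90 in
Required I = P_cr·L_e²/(π²E) = 6.444×10^4 × 58.90² / (π² × 1.01×10^7) = 2.243 in⁴
Solid circle: I = πd⁴/64  ⇒  d = (64I/π)^(1/4) = (64×2.243/π)^(1/4) = 2.60 in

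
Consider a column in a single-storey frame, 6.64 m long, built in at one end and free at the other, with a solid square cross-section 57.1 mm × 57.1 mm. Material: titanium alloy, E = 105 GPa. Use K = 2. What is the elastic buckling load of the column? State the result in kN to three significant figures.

P_cr ≈ 5.21 kN

I = a⁴/12 = 57.1⁴/12 = 8.859×10^5 mm⁴
I = 8.859×10^5 mm⁴ = 8.859×10^-7 m⁴
Effective length L_e = K·L = 2 × 6.64 = 13.28 m
P_cr = π²EI / L_e² = π² × 105×10⁹ × 8.859×10^-7 / 13.28² = 5.205×10^3 N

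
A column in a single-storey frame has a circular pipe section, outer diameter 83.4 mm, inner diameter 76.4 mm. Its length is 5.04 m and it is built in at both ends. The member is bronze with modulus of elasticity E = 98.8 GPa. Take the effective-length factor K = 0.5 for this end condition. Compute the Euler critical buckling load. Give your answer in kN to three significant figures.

P_cr ≈ 108 kN

d_o = 83.4 mm, d_i = 76.4 mm
I = π(d_o⁴ − d_i⁴)/64 = π(83.4⁴ − 76.40⁴)/64 = 7.024×10^5 mm⁴
I = 7.024×10^5 mm⁴ = 7.024×10^-7 m⁴
Effective length L_e = K·L = 0.5 × 5.04 = 2.520 m
P_cr = π²EI / L_e² = π² × 98.8×10⁹ × 7.024×10^-7 / 2.520² = 1.079×10^5 N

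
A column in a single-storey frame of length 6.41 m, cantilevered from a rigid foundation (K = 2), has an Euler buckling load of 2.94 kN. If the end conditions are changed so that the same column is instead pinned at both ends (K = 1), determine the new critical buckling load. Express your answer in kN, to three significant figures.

P_cr ∝ 1/K², so P_cr,new = P_cr,old × (K_old/K_new)² = 2.94 × (2/1)²
= 2.94 × 4.000 = 11.8 kN

P_cr ≈ 11.8 kN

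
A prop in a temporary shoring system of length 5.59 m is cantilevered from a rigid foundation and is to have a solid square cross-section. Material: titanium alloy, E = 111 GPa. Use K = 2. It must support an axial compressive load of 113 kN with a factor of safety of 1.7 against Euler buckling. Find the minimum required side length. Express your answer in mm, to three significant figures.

a ≈ 127 mm

Required P_cr = n·P = 1.7 × 113 = 192.1 kN
L_e = K·L = 2 × 5.59 = 11.18 m
Required I = P_cr·L_e²/(π²E) = 1.921×10^5 × 11.18² / (π² × 1.11×10^11) = 2.192×10^-5 m⁴
I_req = 2.192×10^7 mm⁴
Solid square: I = a⁴/12  ⇒  a = (12I)^(1/4) = (12×2.192×10^7)^(1/4) = 127 mm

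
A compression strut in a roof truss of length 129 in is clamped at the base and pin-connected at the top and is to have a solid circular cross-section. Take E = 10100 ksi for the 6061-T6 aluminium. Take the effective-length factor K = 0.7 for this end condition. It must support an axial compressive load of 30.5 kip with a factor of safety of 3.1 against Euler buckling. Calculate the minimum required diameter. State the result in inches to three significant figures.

Required P_cr = n·P = 3.1 × 30.5 = 94.55 kip
L_e = K·L = 0.7 × 129 = 90.30 in
Required I = P_cr·L_e²/(π²E) = 9.455×10^4 × 90.30² / (π² × 1.01×10^7) = 7.734 in⁴
Solid circle: I = πd⁴/64  ⇒  d = (64I/π)^(1/4) = (64×7.734/π)^(1/4) = 3.54 in

d ≈ 3.54 in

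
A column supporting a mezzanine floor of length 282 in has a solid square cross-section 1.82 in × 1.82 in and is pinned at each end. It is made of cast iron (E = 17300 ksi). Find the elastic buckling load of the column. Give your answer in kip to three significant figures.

P_cr ≈ 1.96 kip

I = a⁴/12 = 1.82⁴/12 = 0.9143 in⁴
Effective length L_e = K·L = 1 × 282 = 282.0 in
P_cr = π²EI / L_e² = π² × 17300×10³ × 0.9143 / 282.0² = 1.963×10^3 lb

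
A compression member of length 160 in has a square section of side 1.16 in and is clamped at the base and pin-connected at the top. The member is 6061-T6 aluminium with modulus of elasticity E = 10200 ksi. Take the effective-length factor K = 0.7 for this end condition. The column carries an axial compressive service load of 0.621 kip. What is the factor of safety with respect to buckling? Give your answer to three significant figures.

I = a⁴/12 = 1.16⁴/12 = 0.1509 in⁴
Effective length L_e = K·L = 0.7 × 160 = 112.0 in
P_cr = π²EI / L_e² = π² × 10200×10³ × 0.1509 / 112.0² = 1.211×10^3 lb
Factor of safety n = P_cr / P = 1.2109 / 0.621 = 1.95

n ≈ 1.95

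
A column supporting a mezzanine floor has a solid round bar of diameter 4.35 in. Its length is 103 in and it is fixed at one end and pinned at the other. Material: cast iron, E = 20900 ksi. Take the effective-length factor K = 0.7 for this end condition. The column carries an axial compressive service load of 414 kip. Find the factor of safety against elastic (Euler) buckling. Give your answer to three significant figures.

I = πd⁴/64 = π×4.35⁴/64 = 17.58 in⁴
Effective length L_e = K·L = 0.7 × 103 = 72.10 in
P_cr = π²EI / L_e² = π² × 20900×10³ × 17.58 / 72.10² = 6.974×10^5 lb
Factor of safety n = P_cr / P = 697.43 / 414 = 1.68

n ≈ 1.68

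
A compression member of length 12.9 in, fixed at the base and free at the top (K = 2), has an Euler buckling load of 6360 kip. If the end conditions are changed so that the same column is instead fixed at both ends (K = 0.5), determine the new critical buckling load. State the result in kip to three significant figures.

P_cr ≈ 102000 kip

P_cr ∝ 1/K², so P_cr,new = P_cr,old × (K_old/K_new)² = 6360 × (2/0.5)²
= 6360 × 16.00 = 102000 kip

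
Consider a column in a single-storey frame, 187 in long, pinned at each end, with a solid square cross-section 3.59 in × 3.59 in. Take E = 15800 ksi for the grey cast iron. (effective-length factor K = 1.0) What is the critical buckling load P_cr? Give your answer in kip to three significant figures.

I = a⁴/12 = 3.59⁴/12 = 13.84 in⁴
Effective length L_e = K·L = 1 × 187 = 187.0 in
P_cr = π²EI / L_e² = π² × 15800×10³ × 13.84 / 187.0² = 6.173×10^4 lb

P_cr ≈ 61.7 kip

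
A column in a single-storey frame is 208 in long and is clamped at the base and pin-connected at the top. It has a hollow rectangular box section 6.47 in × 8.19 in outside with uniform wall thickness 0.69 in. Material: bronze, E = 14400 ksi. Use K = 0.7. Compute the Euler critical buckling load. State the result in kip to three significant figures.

P_cr ≈ 738 kip

Inner dimensions: h_i = 8.19 − 2×0.69 = 6.810 in, b_i = 6.47 − 2×0.69 = 5.090 in
Weak-axis I_min = (h_o·b_o³ − h_i·b_i³)/12 with b_o = 6.47, b_i = 5.090 in (shorter outer/inner sides).
I_min = (8.19×6.47³ − 6.810×5.090³)/12 = 110.0 in⁴
Effective length L_e = K·L = 0.7 × 208 = 145.6 in
P_cr = π²EI / L_e² = π² × 14400×10³ × 110.0 / 145.6² = 7.375×10^5 lb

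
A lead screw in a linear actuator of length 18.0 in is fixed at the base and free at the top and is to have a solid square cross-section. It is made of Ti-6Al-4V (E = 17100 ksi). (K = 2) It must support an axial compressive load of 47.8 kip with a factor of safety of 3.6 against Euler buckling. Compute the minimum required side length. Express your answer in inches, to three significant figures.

a ≈ 2.00 in

Required P_cr = n·P = 3.6 × 47.8 = 172.1 kip
L_e = K·L = 2 × 18.0 = 36.00 in
Required I = P_cr·L_e²/(π²E) = 1.721×10^5 × 36.00² / (π² × 1.71×10^7) = 1.321 in⁴
Solid square: I = a⁴/12  ⇒  a = (12I)^(1/4) = (12×1.321)^(1/4) = 2.00 in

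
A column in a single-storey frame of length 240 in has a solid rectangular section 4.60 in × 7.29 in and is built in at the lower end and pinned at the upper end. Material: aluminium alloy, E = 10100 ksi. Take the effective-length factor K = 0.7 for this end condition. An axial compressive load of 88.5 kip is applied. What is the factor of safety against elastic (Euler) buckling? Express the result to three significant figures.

Buckling occurs about the weak axis: I_min = h·b³/12 with b = 4.60 in (the shorter side).
I_min = 7.29×4.60³/12 = 59.13 in⁴
Effective length L_e = K·L = 0.7 × 240 = 168.0 in
P_cr = π²EI / L_e² = π² × 10100×10³ × 59.13 / 168.0² = 2.088×10^5 lb
Factor of safety n = P_cr / P = 208.84 / 88.5 = 2.36

n ≈ 2.36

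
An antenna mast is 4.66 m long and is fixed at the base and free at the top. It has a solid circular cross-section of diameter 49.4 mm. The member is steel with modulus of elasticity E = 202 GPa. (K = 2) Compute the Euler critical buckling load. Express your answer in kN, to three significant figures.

I = πd⁴/64 = π×49.4⁴/64 = 2.923×10^5 mm⁴
I = 2.923×10^5 mm⁴ = 2.923×10^-7 m⁴
Effective length L_e = K·L = 2 × 4.66 = 9.320 m
P_cr = π²EI / L_e² = π² × 202×10⁹ × 2.923×10^-7 / 9.320² = 6.710×10^3 N

P_cr ≈ 6.71 kN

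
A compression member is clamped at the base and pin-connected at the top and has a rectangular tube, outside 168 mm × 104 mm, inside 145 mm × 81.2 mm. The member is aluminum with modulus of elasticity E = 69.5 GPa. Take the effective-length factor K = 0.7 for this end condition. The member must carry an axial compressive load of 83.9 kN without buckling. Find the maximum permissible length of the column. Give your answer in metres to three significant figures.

L_max ≈ 12.4 m

Weak-axis I_min = (h_o·b_o³ − h_i·b_i³)/12 with b_o = 104, b_i = 81.20 mm (shorter outer/inner sides).
I_min = (168×104³ − 145.0×81.20³)/12 = 9.279×10^6 mm⁴
I = 9.279×10^-6 m⁴
At the buckling limit P_cr = P = 8.390×10^4 N
From P_cr = π²EI/(K·L)²:  L = (1/K)·√(π²EI/P_cr) = (1/0.7)·√(π²×6.95×10^10×9.279×10^-6/8.390×10^4)
L = 12.4 m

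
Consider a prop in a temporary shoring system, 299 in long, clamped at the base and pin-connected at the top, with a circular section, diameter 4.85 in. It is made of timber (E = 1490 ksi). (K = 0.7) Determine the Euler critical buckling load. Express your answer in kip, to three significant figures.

P_cr ≈ 9.12 kip

I = πd⁴/64 = π×4.85⁴/64 = 27.16 in⁴
Effective length L_e = K·L = 0.7 × 299 = 209.3 in
P_cr = π²EI / L_e² = π² × 1490×10³ × 27.16 / 209.3² = 9.118×10^3 lb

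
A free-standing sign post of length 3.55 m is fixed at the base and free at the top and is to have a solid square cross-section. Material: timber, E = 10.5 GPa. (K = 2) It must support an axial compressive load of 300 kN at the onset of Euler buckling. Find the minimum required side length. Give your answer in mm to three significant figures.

a ≈ 205 mm

L_e = K·L = 2 × 3.55 = 7.100 m
Required I = P_cr·L_e²/(π²E) = 3.000×10^5 × 7.100² / (π² × 1.05×10^10) = 1.459×10^-4 m⁴
I_req = 1.459×10^8 mm⁴
Solid square: I = a⁴/12  ⇒  a = (12I)^(1/4) = (12×1.459×10^8)^(1/4) = 205 mm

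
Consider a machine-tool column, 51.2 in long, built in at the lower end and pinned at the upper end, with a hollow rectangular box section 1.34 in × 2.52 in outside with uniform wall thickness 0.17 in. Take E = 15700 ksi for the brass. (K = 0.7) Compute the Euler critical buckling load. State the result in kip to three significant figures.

Inner dimensions: h_i = 2.52 − 2×0.17 = 2.180 in, b_i = 1.34 − 2×0.17 = 1.000 in
Weak-axis I_min = (h_o·b_o³ − h_i·b_i³)/12 with b_o = 1.34, b_i = 1.000 in (shorter outer/inner sides).
I_min = (2.52×1.34³ − 2.180×1.000³)/12 = 0.3236 in⁴
Effective length L_e = K·L = 0.7 × 51.2 = 35.84 in
P_cr = π²EI / L_e² = π² × 15700×10³ × 0.3236 / 35.84² = 3.904×10^4 lb

P_cr ≈ 39.0 kip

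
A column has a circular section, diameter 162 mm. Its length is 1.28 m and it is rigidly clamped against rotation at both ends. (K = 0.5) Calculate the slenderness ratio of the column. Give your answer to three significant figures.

I = πd⁴/64 = π×162⁴/64 = 3.381×10^7 mm⁴
A = 2.061×10^4 mm²;  r_min = √(I/A) = √(3.381×10^7/2.061×10^4) = 40.50 mm
L_e = K·L = 0.5 × 1.28 m = 0.6400 m = 640.00 mm
λ = L_e / r_min = 640.00 / 40.50 = 15.8

λ ≈ 15.8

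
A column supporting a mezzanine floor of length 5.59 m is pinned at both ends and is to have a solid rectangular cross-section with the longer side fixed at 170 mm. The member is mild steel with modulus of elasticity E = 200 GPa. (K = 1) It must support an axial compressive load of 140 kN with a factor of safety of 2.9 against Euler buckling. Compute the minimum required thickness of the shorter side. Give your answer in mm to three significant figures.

Required P_cr = n·P = 2.9 × 140 = 406.0 kN
L_e = K·L = 1 × 5.59 = 5.590 m
Required I = P_cr·L_e²/(π²E) = 4.060×10^5 × 5.590² / (π² × 2.00×10^11) = 6.427×10^-6 m⁴
I_req = 6.427×10^6 mm⁴
Rectangle, weak axis: I_min = h·b³/12 with h = 170 mm fixed  ⇒  b = (12I/h)^(1/3) = 76.8 mm

b ≈ 76.8 mm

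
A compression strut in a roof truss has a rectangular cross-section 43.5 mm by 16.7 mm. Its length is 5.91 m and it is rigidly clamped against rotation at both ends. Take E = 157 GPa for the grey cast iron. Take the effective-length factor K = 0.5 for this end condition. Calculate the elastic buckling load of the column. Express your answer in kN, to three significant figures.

P_cr ≈ 3.00 kN

Buckling occurs about the weak axis: I_min = h·b³/12 with b = 16.7 mm (the shorter side).
I_min = 43.5×16.7³/12 = 1.688×10^4 mm⁴
I = 1.688×10^4 mm⁴ = 1.688×10^-8 m⁴
Effective length L_e = K·L = 0.5 × 5.91 = 2.955 m
P_cr = π²EI / L_e² = π² × 157×10⁹ × 1.688×10^-8 / 2.955² = 2.996×10^3 N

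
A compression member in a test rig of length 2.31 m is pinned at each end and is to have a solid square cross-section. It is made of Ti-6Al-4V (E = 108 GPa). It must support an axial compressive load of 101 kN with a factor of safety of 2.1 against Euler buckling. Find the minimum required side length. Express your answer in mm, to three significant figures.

a ≈ 59.7 mm

Required P_cr = n·P = 2.1 × 101 = 212.1 kN
L_e = K·L = 1 × 2.31 = 2.310 m
Required I = P_cr·L_e²/(π²E) = 2.121×10^5 × 2.310² / (π² × 1.08×10^11) = 1.062×10^-6 m⁴
I_req = 1.062×10^6 mm⁴
Solid square: I = a⁴/12  ⇒  a = (12I)^(1/4) = (12×1.062×10^6)^(1/4) = 59.7 mm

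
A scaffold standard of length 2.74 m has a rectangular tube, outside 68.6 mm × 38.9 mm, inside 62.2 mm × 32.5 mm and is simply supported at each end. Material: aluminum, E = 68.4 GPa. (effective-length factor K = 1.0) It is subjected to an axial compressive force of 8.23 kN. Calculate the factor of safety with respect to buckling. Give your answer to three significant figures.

Weak-axis I_min = (h_o·b_o³ − h_i·b_i³)/12 with b_o = 38.9, b_i = 32.50 mm (shorter outer/inner sides).
I_min = (68.6×38.9³ − 62.20×32.50³)/12 = 1.586×10^5 mm⁴
I = 1.586×10^5 mm⁴ = 1.586×10^-7 m⁴
Effective length L_e = K·L = 1 × 2.74 = 2.740 m
P_cr = π²EI / L_e² = π² × 68.4×10⁹ × 1.586×10^-7 / 2.740² = 1.426×10^4 N
Factor of safety n = P_cr / P = 14.259 / 8.23 = 1.73

n ≈ 1.73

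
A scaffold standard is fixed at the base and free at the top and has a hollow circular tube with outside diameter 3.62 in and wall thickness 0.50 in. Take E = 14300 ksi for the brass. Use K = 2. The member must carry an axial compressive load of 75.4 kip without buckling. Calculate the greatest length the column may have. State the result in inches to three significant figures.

L_max ≈ 53.5 in

Inner diameter d_i = 3.62 − 2×0.50 = 2.620 in
I = π(d_o⁴ − d_i⁴)/64 = π(3.62⁴ − 2.620⁴)/64 = 6.117 in⁴
At the buckling limit P_cr = P = 7.540×10^4 lb
From P_cr = π²EI/(K·L)²:  L = (1/K)·√(π²EI/P_cr) = (1/2)·√(π²×1.43×10^7×6.117/7.540×10^4)
L = 53.5 in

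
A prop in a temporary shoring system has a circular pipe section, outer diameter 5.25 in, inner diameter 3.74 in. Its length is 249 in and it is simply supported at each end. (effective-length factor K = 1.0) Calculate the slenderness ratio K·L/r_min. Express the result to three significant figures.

d_o = 5.25 in, d_i = 3.74 in
I = π(d_o⁴ − d_i⁴)/64 = π(5.25⁴ − 3.740⁴)/64 = 27.69 in⁴
A = 10.66 in²;  r_min = √(I/A) = √(27.69/10.66) = 1.611 in
L_e = K·L = 1 × 249 = 249.0 in
λ = L_e / r_min = 249.00 / 1.611 = 155

λ ≈ 155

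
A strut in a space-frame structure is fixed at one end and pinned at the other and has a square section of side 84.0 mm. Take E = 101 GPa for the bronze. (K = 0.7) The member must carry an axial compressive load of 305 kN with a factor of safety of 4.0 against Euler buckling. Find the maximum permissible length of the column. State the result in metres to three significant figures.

L_max ≈ 2.63 m

I = a⁴/12 = 84.0⁴/12 = 4.149×10^6 mm⁴
I = 4.149×10^-6 m⁴
Required critical load P_cr = n·P = 4.0 × 305 = 1220 kN = 1.220×10^6 N
From P_cr = π²EI/(K·L)²:  L = (1/K)·√(π²EI/P_cr) = (1/0.7)·√(π²×1.01×10^11×4.149×10^-6/1.220×10^6)
L = 2.63 m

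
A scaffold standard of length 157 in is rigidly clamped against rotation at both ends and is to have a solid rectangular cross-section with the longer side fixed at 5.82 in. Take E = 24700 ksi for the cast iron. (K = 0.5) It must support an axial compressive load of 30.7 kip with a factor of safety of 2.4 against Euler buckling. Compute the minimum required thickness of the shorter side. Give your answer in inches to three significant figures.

Required P_cr = n·P = 2.4 × 30.7 = 73.68 kip
L_e = K·L = 0.5 × 157 = 78.50 in
Required I = P_cr·L_e²/(π²E) = 7.368×10^4 × 78.50² / (π² × 2.47×10^7) = 1.862 in⁴
Rectangle, weak axis: I_min = h·b³/12 with h = 5.82 in fixed  ⇒  b = (12I/h)^(1/3) = 1.57 in

b ≈ 1.57 in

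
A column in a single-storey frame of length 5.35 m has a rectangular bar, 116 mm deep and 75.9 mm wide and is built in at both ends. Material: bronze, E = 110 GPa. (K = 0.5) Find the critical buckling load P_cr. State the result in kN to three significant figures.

Buckling occurs about the weak axis: I_min = h·b³/12 with b = 75.9 mm (the shorter side).
I_min = 116×75.9³/12 = 4.227×10^6 mm⁴
I = 4.227×10^6 mm⁴ = 4.227×10^-6 m⁴
Effective length L_e = K·L = 0.5 × 5.35 = 2.675 m
P_cr = π²EI / L_e² = π² × 110×10⁹ × 4.227×10^-6 / 2.675² = 6.413×10^5 N

P_cr ≈ 641 kN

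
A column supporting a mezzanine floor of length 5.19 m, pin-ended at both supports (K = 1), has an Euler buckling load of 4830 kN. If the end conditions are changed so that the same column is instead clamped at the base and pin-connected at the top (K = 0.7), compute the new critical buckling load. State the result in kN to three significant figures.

P_cr ≈ 9860 kN

P_cr ∝ 1/K², so P_cr,new = P_cr,old × (K_old/K_new)² = 4830 × (1/0.7)²
= 4830 × 2.041 = 9860 kN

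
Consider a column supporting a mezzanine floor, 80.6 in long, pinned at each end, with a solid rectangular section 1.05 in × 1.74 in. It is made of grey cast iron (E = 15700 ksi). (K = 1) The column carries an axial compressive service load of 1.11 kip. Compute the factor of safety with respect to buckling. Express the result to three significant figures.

Buckling occurs about the weak axis: I_min = h·b³/12 with b = 1.05 in (the shorter side).
I_min = 1.74×1.05³/12 = 0.1679 in⁴
Effective length L_e = K·L = 1 × 80.6 = 80.60 in
P_cr = π²EI / L_e² = π² × 15700×10³ × 0.1679 / 80.60² = 4.004×10^3 lb
Factor of safety n = P_cr / P = 4.0037 / 1.11 = 3.61

n ≈ 3.61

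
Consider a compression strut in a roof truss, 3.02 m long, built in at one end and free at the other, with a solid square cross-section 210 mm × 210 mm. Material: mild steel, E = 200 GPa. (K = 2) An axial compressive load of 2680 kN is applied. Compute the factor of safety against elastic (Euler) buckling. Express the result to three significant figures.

I = a⁴/12 = 210⁴/12 = 1.621×10^8 mm⁴
I = 1.621×10^8 mm⁴ = 1.621×10^-4 m⁴
Effective length L_e = K·L = 2 × 3.02 = 6.040 m
P_cr = π²EI / L_e² = π² × 200×10⁹ × 1.621×10^-4 / 6.040² = 8.769×10^6 N
Factor of safety n = P_cr / P = 8769.0 / 2680 = 3.27

n ≈ 3.27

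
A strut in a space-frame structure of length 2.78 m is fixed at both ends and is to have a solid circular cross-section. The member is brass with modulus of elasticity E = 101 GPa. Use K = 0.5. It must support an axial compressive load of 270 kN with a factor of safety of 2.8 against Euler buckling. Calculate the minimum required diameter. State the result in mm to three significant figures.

d ≈ 73.9 mm

Required P_cr = n·P = 2.8 × 270 = 756.0 kN
L_e = K·L = 0.5 × 2.78 = 1.390 m
Required I = P_cr·L_e²/(π²E) = 7.560×10^5 × 1.390² / (π² × 1.01×10^11) = 1.465×10^-6 m⁴
I_req = 1.465×10^6 mm⁴
Solid circle: I = πd⁴/64  ⇒  d = (64I/π)^(1/4) = (64×1.465×10^6/π)^(1/4) = 73.9 mm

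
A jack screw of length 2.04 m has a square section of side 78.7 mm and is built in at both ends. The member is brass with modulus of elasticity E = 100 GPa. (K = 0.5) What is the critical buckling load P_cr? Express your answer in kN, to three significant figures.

P_cr ≈ 3030 kN

I = a⁴/12 = 78.7⁴/12 = 3.197×10^6 mm⁴
I = 3.197×10^6 mm⁴ = 3.197×10^-6 m⁴
Effective length L_e = K·L = 0.5 × 2.04 = 1.020 m
P_cr = π²EI / L_e² = π² × 100×10⁹ × 3.197×10^-6 / 1.020² = 3.033×10^6 N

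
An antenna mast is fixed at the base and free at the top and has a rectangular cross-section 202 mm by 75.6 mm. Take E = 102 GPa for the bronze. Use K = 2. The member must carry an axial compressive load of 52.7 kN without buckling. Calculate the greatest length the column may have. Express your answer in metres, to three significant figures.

Buckling occurs about the weak axis: I_min = h·b³/12 with b = 75.6 mm (the shorter side).
I_min = 202×75.6³/12 = 7.273×10^6 mm⁴
I = 7.273×10^-6 m⁴
At the buckling limit P_cr = P = 5.270×10^4 N
From P_cr = π²EI/(K·L)²:  L = (1/K)·√(π²EI/P_cr) = (1/2)·√(π²×1.02×10^11×7.273×10^-6/5.270×10^4)
L = 5.89 m

L_max ≈ 5.89 m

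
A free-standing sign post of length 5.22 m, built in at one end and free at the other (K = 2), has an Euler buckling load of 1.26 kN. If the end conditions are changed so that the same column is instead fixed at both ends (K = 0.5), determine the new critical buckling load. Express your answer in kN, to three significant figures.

P_cr ∝ 1/K², so P_cr,new = P_cr,old × (K_old/K_new)² = 1.26 × (2/0.5)²
= 1.26 × 16.00 = 20.2 kN

P_cr ≈ 20.2 kN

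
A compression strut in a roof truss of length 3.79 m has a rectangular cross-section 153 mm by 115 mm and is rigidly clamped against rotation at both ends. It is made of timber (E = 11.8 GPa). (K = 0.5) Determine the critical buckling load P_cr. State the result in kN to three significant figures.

Buckling occurs about the weak axis: I_min = h·b³/12 with b = 115 mm (the shorter side).
I_min = 153×115³/12 = 1.939×10^7 mm⁴
I = 1.939×10^7 mm⁴ = 1.939×10^-5 m⁴
Effective length L_e = K·L = 0.5 × 3.79 = 1.895 m
P_cr = π²EI / L_e² = π² × 11.8×10⁹ × 1.939×10^-5 / 1.895² = 6.289×10^5 N

P_cr ≈ 629 kN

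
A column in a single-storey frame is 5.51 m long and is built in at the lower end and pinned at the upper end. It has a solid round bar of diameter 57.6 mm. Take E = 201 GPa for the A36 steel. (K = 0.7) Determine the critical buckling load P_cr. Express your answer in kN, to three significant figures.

I = πd⁴/64 = π×57.6⁴/64 = 5.403×10^5 mm⁴
I = 5.403×10^5 mm⁴ = 5.403×10^-7 m⁴
Effective length L_e = K·L = 0.7 × 5.51 = 3.857 m
P_cr = π²EI / L_e² = π² × 201×10⁹ × 5.403×10^-7 / 3.857² = 7.205×10^4 N

P_cr ≈ 72.1 kN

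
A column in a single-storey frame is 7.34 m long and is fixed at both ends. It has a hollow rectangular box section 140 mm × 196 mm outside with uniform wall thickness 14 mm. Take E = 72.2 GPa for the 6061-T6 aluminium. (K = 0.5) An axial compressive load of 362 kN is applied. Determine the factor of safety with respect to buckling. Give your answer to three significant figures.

n ≈ 3.68

Inner dimensions: h_i = 196 − 2×14 = 168.0 mm, b_i = 140 − 2×14 = 112.0 mm
Weak-axis I_min = (h_o·b_o³ − h_i·b_i³)/12 with b_o = 140, b_i = 112.0 mm (shorter outer/inner sides).
I_min = (196×140³ − 168.0×112.0³)/12 = 2.515×10^7 mm⁴
I = 2.515×10^7 mm⁴ = 2.515×10^-5 m⁴
Effective length L_e = K·L = 0.5 × 7.34 = 3.670 m
P_cr = π²EI / L_e² = π² × 72.2×10⁹ × 2.515×10^-5 / 3.670² = 1.331×10^6 N
Factor of safety n = P_cr / P = 1330.6 / 362 = 3.68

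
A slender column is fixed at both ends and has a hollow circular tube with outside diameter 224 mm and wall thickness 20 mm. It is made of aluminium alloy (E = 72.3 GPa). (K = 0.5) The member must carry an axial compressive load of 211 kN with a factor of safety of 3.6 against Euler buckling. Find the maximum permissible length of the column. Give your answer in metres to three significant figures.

L_max ≈ 15.9 m

Inner diameter d_i = 224 − 2×20 = 184.0 mm
I = π(d_o⁴ − d_i⁴)/64 = π(224⁴ − 184.0⁴)/64 = 6.732×10^7 mm⁴
I = 6.732×10^-5 m⁴
Required critical load P_cr = n·P = 3.6 × 211 = 759.6 kN = 7.596×10^5 N
From P_cr = π²EI/(K·L)²:  L = (1/K)·√(π²EI/P_cr) = (1/0.5)·√(π²×7.23×10^10×6.732×10^-5/7.596×10^5)
L = 15.9 m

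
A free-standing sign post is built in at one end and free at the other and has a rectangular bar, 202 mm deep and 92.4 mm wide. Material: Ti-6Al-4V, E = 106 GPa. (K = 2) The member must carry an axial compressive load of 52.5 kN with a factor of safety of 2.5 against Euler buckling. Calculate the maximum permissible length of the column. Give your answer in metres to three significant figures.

L_max ≈ 5.14 m

Buckling occurs about the weak axis: I_min = h·b³/12 with b = 92.4 mm (the shorter side).
I_min = 202×92.4³/12 = 1.328×10^7 mm⁴
I = 1.328×10^-5 m⁴
Required critical load P_cr = n·P = 2.5 × 52.5 = 131.2 kN = 1.312×10^5 N
From P_cr = π²EI/(K·L)²:  L = (1/K)·√(π²EI/P_cr) = (1/2)·√(π²×1.06×10^11×1.328×10^-5/1.312×10^5)
L = 5.14 m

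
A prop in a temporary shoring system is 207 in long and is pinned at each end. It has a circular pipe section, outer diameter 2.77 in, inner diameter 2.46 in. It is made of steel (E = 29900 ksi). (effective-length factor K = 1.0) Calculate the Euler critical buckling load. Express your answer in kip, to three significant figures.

d_o = 2.77 in, d_i = 2.46 in
I = π(d_o⁴ − d_i⁴)/64 = π(2.77⁴ − 2.460⁴)/64 = 1.092 in⁴
Effective length L_e = K·L = 1 × 207 = 207.0 in
P_cr = π²EI / L_e² = π² × 29900×10³ × 1.092 / 207.0² = 7.522×10^3 lb

P_cr ≈ 7.52 kip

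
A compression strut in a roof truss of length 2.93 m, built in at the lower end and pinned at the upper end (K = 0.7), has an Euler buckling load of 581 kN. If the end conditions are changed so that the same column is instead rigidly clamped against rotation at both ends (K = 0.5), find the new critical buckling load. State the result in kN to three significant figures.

P_cr ∝ 1/K², so P_cr,new = P_cr,old × (K_old/K_new)² = 581 × (0.7/0.5)²
= 581 × 1.960 = 1140 kN

P_cr ≈ 1140 kN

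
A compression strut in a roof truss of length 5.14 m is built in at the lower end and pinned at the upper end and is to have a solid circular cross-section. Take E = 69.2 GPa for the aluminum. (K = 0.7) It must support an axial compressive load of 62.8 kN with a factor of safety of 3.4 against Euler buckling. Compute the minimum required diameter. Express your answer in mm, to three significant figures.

d ≈ 95.3 mm

Required P_cr = n·P = 3.4 × 62.8 = 213.5 kN
L_e = K·L = 0.7 × 5.14 = 3.598 m
Required I = P_cr·L_e²/(π²E) = 2.135×10^5 × 3.598² / (π² × 6.92×10^10) = 4.047×10^-6 m⁴
I_req = 4.047×10^6 mm⁴
Solid circle: I = πd⁴/64  ⇒  d = (64I/π)^(1/4) = (64×4.047×10^6/π)^(1/4) = 95.3 mm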